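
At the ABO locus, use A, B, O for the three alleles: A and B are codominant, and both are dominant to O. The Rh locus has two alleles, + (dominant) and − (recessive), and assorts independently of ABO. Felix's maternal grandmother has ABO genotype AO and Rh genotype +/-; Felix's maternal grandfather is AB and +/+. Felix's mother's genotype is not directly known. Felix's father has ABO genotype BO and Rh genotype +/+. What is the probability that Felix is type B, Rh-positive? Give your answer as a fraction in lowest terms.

3/8

Felix's mother's ABO genotype from AO × AB: 1/4 AA, 1/4 AB, 1/4 AO, 1/4 BO.
Crossing each possibility with the father BO and summing P(type B): 1/4·0 + 1/4·1/2 + 1/4·1/4 + 1/4·3/4 = 3/8.
Similarly for Rh via the mother's Rh distribution: P(Rh+) = 1.
Independent loci: 3/8 × 1 = 3/8.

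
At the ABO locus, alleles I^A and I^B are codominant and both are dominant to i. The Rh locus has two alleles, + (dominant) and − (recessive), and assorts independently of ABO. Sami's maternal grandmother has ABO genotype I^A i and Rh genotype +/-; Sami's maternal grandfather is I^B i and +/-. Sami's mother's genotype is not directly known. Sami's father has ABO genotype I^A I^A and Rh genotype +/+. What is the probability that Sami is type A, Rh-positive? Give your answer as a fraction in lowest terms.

Sami's mother's ABO genotype from I^A i × I^B i: 1/4 I^A I^B, 1/4 I^A i, 1/4 I^B i, 1/4 i i.
Crossing each possibility with the father I^A I^A and summing P(type A): 1/4·1/2 + 1/4·1 + 1/4·1/2 + 1/4·1 = 3/4.
Similarly for Rh via the mother's Rh distribution: P(Rh+) = 1.
Independent loci: 3/4 × 1 = 3/4.

3/4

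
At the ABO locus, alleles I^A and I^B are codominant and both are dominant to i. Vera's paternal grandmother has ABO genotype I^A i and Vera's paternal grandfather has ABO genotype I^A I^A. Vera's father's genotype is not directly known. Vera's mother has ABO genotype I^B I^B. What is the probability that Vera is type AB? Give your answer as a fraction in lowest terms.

Vera's father's ABO genotype from I^A i × I^A I^A: 1/2 I^A I^A, 1/2 I^A i.
Crossing each possibility with the mother I^B I^B and summing P(type AB): 1/2·1 + 1/2·1/2 = 3/4.

3/4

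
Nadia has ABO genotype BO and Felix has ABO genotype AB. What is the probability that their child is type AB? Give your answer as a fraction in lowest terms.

ABO cross BO × AB → offspring phenotypes: 1/4 A, 1/2 B, 1/4 AB.
So P(type AB) = 1/4.

1/4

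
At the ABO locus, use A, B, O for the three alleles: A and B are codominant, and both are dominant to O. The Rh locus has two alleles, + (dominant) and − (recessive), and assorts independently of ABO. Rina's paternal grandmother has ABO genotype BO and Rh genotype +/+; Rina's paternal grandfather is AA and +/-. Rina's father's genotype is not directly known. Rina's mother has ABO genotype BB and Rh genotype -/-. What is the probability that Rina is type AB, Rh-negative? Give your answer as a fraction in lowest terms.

Rina's father's ABO genotype from BO × AA: 1/2 AB, 1/2 AO.
Crossing each possibility with the mother BB and summing P(type AB): 1/2·1/2 + 1/2·1/2 = 1/2.
Similarly for Rh via the father's Rh distribution: P(Rh-) = 1/4.
Independent loci: 1/2 × 1/4 = 1/8.

1/8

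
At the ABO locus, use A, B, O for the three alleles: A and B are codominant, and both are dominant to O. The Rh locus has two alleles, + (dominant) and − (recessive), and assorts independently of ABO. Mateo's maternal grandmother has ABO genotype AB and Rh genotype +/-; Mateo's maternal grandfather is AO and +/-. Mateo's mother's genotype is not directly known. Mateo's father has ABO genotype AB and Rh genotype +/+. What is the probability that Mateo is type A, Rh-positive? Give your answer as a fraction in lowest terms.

3/8

Mateo's mother's ABO genotype from AB × AO: 1/4 AA, 1/4 AB, 1/4 AO, 1/4 BO.
Crossing each possibility with the father AB and summing P(type A): 1/4·1/2 + 1/4·1/4 + 1/4·1/2 + 1/4·1/4 = 3/8.
Similarly for Rh via the mother's Rh distribution: P(Rh+) = 1.
Independent loci: 3/8 × 1 = 3/8.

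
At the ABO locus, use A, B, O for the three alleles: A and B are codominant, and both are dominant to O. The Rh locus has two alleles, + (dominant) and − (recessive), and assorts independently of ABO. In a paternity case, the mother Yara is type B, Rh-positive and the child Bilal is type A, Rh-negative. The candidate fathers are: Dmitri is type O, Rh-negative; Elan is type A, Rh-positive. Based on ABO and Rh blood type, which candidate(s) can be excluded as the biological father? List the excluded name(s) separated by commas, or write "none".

A candidate is excluded only if no genotype consistent with his phenotype could produce a type A, Rh-negative child with a type B, Rh-positive mother.
Dmitri (type O, Rh-): no genotype consistent with that phenotype can produce a type-A Rh- child with a type-B mother.

Dmitri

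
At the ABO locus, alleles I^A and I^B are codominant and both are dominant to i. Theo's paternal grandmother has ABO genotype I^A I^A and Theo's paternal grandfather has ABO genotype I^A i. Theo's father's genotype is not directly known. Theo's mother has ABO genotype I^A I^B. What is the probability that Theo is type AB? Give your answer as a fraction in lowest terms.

3/8

Theo's father's ABO genotype from I^A I^A × I^A i: 1/2 I^A I^A, 1/2 I^A i.
Crossing each possibility with the mother I^A I^B and summing P(type AB): 1/2·1/2 + 1/2·1/4 = 3/8.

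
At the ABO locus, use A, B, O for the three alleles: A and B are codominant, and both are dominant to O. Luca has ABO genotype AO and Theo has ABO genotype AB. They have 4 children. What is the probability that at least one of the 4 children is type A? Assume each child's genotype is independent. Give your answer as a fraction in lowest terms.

ABO cross AO × AB → 1/2 A, 1/4 B, 1/4 AB.
So P(type A) = 1/2 per child.
P(none) = (1/2)^4 = 1/16; P(at least one) = 1 − 1/16 = 15/16.

15/16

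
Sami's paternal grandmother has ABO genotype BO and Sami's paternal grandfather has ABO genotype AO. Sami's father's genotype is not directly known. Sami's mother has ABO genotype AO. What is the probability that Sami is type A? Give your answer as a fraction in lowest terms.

Sami's father's ABO genotype from BO × AO: 1/4 AB, 1/4 AO, 1/4 BO, 1/4 OO.
Crossing each possibility with the mother AO and summing P(type A): 1/4·1/2 + 1/4·3/4 + 1/4·1/4 + 1/4·1/2 = 1/2.

1/2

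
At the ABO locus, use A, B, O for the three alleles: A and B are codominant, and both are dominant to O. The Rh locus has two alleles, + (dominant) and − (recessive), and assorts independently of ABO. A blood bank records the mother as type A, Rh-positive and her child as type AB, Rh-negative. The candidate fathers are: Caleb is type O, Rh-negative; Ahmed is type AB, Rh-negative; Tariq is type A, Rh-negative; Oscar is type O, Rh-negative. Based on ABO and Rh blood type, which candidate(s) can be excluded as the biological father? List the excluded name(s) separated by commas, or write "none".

Caleb, Tariq, Oscar

A candidate is excluded only if no genotype consistent with his phenotype could produce a type AB, Rh-negative child with a type A, Rh-positive mother.
Caleb (type O, Rh-): no genotype consistent with that phenotype can produce a type-AB Rh- child with a type-A mother.
Tariq (type A, Rh-): no genotype consistent with that phenotype can produce a type-AB Rh- child with a type-A mother.
Oscar (type O, Rh-): no genotype consistent with that phenotype can produce a type-AB Rh- child with a type-A mother.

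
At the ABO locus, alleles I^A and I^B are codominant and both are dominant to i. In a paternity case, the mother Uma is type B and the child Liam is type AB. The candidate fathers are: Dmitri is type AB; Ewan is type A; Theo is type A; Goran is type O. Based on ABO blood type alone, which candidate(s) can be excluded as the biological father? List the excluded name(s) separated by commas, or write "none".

A candidate is excluded only if no genotype consistent with his phenotype could produce a type AB child with a type B mother.
Goran (type O): no genotype consistent with that phenotype can produce a type-AB child with a type-B mother.

Goran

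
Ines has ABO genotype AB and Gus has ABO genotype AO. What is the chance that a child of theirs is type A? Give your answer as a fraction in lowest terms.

1/2

ABO cross AB × AO → offspring phenotypes: 1/2 A, 1/4 B, 1/4 AB.
So P(type A) = 1/2.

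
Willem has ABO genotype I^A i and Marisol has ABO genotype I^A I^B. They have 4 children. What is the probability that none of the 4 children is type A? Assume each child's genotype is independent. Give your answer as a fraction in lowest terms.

ABO cross I^A i × I^A I^B → 1/2 A, 1/4 B, 1/4 AB.
So P(type A) = 1/2 per child.
P(not type A) = 1/2 for one child; (1/2)^4 = 1/16.

1/16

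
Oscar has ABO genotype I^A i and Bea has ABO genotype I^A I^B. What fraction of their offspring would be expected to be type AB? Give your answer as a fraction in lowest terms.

1/4

ABO cross I^A i × I^A I^B → offspring phenotypes: 1/2 A, 1/4 B, 1/4 AB.
So P(type AB) = 1/4.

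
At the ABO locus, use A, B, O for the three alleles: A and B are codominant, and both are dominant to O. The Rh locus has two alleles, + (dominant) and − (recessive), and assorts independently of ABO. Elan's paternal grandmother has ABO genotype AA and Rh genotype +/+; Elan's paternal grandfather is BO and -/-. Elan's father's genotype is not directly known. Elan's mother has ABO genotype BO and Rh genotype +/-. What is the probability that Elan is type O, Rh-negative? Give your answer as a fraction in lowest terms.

1/32

Elan's father's ABO genotype from AA × BO: 1/2 AB, 1/2 AO.
Crossing each possibility with the mother BO and summing P(type O): 1/2·0 + 1/2·1/4 = 1/8.
Similarly for Rh via the father's Rh distribution: P(Rh-) = 1/4.
Independent loci: 1/8 × 1/4 = 1/32.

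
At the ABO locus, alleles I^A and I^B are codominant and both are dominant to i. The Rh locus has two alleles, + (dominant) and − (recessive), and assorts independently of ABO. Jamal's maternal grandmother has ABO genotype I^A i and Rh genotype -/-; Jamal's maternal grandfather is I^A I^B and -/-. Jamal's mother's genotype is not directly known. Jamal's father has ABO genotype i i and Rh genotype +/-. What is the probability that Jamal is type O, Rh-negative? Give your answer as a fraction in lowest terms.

Jamal's mother's ABO genotype from I^A i × I^A I^B: 1/4 I^A I^A, 1/4 I^A I^B, 1/4 I^A i, 1/4 I^B i.
Crossing each possibility with the father i i and summing P(type O): 1/4·0 + 1/4·0 + 1/4·1/2 + 1/4·1/2 = 1/4.
Similarly for Rh via the mother's Rh distribution: P(Rh-) = 1/2.
Independent loci: 1/4 × 1/2 = 1/8.

1/8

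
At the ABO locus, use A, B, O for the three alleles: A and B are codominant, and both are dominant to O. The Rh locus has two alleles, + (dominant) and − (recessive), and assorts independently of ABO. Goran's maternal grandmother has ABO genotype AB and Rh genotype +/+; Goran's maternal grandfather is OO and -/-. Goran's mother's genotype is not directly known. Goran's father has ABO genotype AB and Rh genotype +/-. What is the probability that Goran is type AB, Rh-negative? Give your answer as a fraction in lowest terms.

1/16

Goran's mother's ABO genotype from AB × OO: 1/2 AO, 1/2 BO.
Crossing each possibility with the father AB and summing P(type AB): 1/2·1/4 + 1/2·1/4 = 1/4.
Similarly for Rh via the mother's Rh distribution: P(Rh-) = 1/4.
Independent loci: 1/4 × 1/4 = 1/16.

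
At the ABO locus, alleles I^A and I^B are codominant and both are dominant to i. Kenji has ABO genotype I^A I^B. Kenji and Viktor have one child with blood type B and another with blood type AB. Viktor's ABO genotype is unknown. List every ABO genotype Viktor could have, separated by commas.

I^A I^B, I^A i, I^B I^B, I^B i

For each candidate genotype of Viktor, check whether crossing it with I^A I^B can produce every observed child phenotype.
  I^A I^A → possible child types {A, AB} ✗
  I^A I^B → possible child types {A, B, AB} ✓
  I^A i → possible child types {A, B, AB} ✓
  I^B I^B → possible child types {B, AB} ✓
  I^B i → possible child types {A, B, AB} ✓
  i i → possible child types {A, B} ✗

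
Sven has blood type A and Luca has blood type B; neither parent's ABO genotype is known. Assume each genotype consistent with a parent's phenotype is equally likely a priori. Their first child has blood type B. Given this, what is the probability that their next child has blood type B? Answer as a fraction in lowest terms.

Possible genotypes: Sven ∈ {I^A I^A, I^A i}; Luca ∈ {I^B I^B, I^B i}.
Weight each parental genotype pair by prior × P(type-B child):
  I^A i × I^B I^B: posterior weight 2/3; P(next child type B) = 1/2.
  I^A i × I^B i: posterior weight 1/3; P(next child type B) = 1/4.
Weighted sum = 5/12.

5/12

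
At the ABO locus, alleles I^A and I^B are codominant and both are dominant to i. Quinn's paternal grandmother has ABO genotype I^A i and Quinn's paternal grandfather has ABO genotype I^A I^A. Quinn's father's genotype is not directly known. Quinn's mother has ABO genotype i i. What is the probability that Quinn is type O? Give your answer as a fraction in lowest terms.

Quinn's father's ABO genotype from I^A i × I^A I^A: 1/2 I^A I^A, 1/2 I^A i.
Crossing each possibility with the mother i i and summing P(type O): 1/2·0 + 1/2·1/2 = 1/4.

1/4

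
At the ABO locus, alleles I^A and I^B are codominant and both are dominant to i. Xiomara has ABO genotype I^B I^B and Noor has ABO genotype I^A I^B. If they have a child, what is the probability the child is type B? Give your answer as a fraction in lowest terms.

1/2

ABO cross I^B I^B × I^A I^B → offspring phenotypes: 1/2 B, 1/2 AB.
So P(type B) = 1/2.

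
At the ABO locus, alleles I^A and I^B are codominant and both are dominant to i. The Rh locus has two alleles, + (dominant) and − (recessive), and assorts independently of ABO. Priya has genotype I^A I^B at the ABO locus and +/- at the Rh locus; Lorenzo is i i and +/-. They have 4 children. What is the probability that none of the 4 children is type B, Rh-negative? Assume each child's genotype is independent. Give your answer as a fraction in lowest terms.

2401/4096

ABO cross I^A I^B × i i → 1/2 A, 1/2 B.
Rh cross +/- × +/- → 3/4 Rh+, 1/4 Rh-; so P(type B, Rh-negative) = 1/2 × 1/4 = 1/8 per child.
P(not type B, Rh-negative) = 7/8 for one child; (7/8)^4 = 2401/4096.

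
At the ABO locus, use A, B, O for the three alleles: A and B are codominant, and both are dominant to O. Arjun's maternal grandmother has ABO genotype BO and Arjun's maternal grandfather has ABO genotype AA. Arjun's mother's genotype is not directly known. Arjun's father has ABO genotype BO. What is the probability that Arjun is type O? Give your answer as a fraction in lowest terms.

1/8

Arjun's mother's ABO genotype from BO × AA: 1/2 AB, 1/2 AO.
Crossing each possibility with the father BO and summing P(type O): 1/2·0 + 1/2·1/4 = 1/8.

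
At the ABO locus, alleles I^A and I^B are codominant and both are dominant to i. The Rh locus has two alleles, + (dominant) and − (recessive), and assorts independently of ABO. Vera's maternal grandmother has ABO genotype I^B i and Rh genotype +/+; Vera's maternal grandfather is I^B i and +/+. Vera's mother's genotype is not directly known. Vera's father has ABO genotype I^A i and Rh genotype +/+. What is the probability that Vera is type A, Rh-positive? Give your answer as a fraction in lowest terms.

Vera's mother's ABO genotype from I^B i × I^B i: 1/4 I^B I^B, 1/2 I^B i, 1/4 i i.
Crossing each possibility with the father I^A i and summing P(type A): 1/4·0 + 1/2·1/4 + 1/4·1/2 = 1/4.
Similarly for Rh via the mother's Rh distribution: P(Rh+) = 1.
Independent loci: 1/4 × 1 = 1/4.

1/4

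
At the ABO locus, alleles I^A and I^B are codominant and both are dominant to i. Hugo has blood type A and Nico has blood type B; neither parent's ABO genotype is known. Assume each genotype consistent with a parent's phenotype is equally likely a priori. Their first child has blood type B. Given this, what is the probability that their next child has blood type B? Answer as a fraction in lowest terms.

Possible genotypes: Hugo ∈ {I^A I^A, I^A i}; Nico ∈ {I^B I^B, I^B i}.
Weight each parental genotype pair by prior × P(type-B child):
  I^A i × I^B I^B: posterior weight 2/3; P(next child type B) = 1/2.
  I^A i × I^B i: posterior weight 1/3; P(next child type B) = 1/4.
Weighted sum = 5/12.

5/12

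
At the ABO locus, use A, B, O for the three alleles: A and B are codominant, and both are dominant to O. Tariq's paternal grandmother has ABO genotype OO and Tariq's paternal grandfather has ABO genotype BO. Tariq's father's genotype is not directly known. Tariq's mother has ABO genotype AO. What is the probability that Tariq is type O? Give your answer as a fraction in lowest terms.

3/8

Tariq's father's ABO genotype from OO × BO: 1/2 BO, 1/2 OO.
Crossing each possibility with the mother AO and summing P(type O): 1/2·1/4 + 1/2·1/2 = 3/8.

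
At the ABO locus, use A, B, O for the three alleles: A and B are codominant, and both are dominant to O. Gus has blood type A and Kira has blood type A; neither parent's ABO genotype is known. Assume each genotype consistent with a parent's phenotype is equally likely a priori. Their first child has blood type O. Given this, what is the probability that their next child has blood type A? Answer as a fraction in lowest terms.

Possible genotypes: Gus ∈ {AA, AO}; Kira ∈ {AA, AO}.
Weight each parental genotype pair by prior × P(type-O child):
  AO × AO: posterior weight 1; P(next child type A) = 3/4.
Weighted sum = 3/4.

3/4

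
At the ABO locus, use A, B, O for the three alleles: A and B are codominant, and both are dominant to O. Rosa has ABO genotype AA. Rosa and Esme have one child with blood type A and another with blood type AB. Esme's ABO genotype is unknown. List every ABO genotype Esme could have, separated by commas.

For each candidate genotype of Esme, check whether crossing it with AA can produce every observed child phenotype.
  AA → possible child types {A} ✗
  AB → possible child types {A, AB} ✓
  AO → possible child types {A} ✗
  BB → possible child types {AB} ✗
  BO → possible child types {A, AB} ✓
  OO → possible child types {A} ✗

AB, BO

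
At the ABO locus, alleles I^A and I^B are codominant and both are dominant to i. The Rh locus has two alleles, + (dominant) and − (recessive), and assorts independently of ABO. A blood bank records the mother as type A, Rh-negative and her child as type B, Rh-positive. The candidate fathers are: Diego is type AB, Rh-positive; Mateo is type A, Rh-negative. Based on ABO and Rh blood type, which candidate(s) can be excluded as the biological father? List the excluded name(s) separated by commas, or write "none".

A candidate is excluded only if no genotype consistent with his phenotype could produce a type B, Rh-positive child with a type A, Rh-negative mother.
Mateo (type A, Rh-): no genotype consistent with that phenotype can produce a type-B Rh+ child with a type-A mother.

Mateo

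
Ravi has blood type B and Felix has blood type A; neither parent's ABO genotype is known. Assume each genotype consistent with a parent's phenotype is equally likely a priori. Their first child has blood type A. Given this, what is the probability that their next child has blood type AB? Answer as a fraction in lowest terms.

5/12

Possible genotypes: Ravi ∈ {BB, BO}; Felix ∈ {AA, AO}.
Weight each parental genotype pair by prior × P(type-A child):
  BO × AA: posterior weight 2/3; P(next child type AB) = 1/2.
  BO × AO: posterior weight 1/3; P(next child type AB) = 1/4.
Weighted sum = 5/12.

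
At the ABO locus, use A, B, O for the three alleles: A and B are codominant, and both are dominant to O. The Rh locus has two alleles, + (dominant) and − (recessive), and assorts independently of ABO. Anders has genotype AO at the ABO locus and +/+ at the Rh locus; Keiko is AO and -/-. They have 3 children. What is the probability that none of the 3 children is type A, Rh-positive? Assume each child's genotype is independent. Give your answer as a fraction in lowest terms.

1/64

ABO cross AO × AO → 1/4 O, 3/4 A.
Rh cross +/+ × -/- → 1 Rh+; so P(type A, Rh-positive) = 3/4 × 1 = 3/4 per child.
P(not type A, Rh-positive) = 1/4 for one child; (1/4)^3 = 1/64.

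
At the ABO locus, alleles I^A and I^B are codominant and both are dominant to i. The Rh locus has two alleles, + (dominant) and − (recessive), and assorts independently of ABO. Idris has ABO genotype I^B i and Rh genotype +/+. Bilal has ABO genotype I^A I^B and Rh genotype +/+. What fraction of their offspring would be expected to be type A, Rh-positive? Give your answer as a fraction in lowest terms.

ABO cross I^B i × I^A I^B → offspring phenotypes: 1/4 A, 1/2 B, 1/4 AB.
Rh cross +/+ × +/+ → 1 Rh+.
Independent loci: P(type A, Rh-positive) = 1/4 × 1 = 1/4.

1/4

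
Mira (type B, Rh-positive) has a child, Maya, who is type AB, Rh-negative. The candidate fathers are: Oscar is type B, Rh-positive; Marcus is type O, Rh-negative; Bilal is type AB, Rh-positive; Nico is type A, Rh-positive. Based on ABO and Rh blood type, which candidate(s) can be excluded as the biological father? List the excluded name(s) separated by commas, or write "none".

Oscar, Marcus

A candidate is excluded only if no genotype consistent with his phenotype could produce a type AB, Rh-negative child with a type B, Rh-positive mother.
Oscar (type B, Rh+): no genotype consistent with that phenotype can produce a type-AB Rh- child with a type-B mother.
Marcus (type O, Rh-): no genotype consistent with that phenotype can produce a type-AB Rh- child with a type-B mother.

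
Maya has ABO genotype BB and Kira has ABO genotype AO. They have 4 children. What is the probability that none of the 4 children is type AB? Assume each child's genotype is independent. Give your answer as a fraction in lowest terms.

ABO cross BB × AO → 1/2 B, 1/2 AB.
So P(type AB) = 1/2 per child.
P(not type AB) = 1/2 for one child; (1/2)^4 = 1/16.

1/16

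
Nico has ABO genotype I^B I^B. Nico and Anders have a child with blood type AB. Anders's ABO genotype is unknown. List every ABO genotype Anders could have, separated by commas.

I^A I^A, I^A I^B, I^A i

For each candidate genotype of Anders, check whether crossing it with I^B I^B can produce every observed child phenotype.
  I^A I^A → possible child types {AB} ✓
  I^A I^B → possible child types {B, AB} ✓
  I^A i → possible child types {B, AB} ✓
  I^B I^B → possible child types {B} ✗
  I^B i → possible child types {B} ✗
  i i → possible child types {B} ✗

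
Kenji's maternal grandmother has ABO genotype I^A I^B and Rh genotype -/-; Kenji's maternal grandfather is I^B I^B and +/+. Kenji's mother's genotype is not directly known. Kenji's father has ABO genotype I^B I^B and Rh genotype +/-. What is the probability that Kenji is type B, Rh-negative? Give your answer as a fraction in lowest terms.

3/16

Kenji's mother's ABO genotype from I^A I^B × I^B I^B: 1/2 I^A I^B, 1/2 I^B I^B.
Crossing each possibility with the father I^B I^B and summing P(type B): 1/2·1/2 + 1/2·1 = 3/4.
Similarly for Rh via the mother's Rh distribution: P(Rh-) = 1/4.
Independent loci: 3/4 × 1/4 = 3/16.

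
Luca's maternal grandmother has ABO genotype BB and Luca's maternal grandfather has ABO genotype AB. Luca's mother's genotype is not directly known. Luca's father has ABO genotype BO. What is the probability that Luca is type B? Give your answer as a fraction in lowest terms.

3/4

Luca's mother's ABO genotype from BB × AB: 1/2 AB, 1/2 BB.
Crossing each possibility with the father BO and summing P(type B): 1/2·1/2 + 1/2·1 = 3/4.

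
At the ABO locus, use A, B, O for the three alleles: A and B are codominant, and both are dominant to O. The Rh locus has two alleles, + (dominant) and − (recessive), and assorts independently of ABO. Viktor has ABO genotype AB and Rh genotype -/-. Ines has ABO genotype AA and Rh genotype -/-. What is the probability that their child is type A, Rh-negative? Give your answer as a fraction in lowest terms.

1/2

ABO cross AB × AA → offspring phenotypes: 1/2 A, 1/2 AB.
Rh cross -/- × -/- → 1 Rh-.
Independent loci: P(type A, Rh-negative) = 1/2 × 1 = 1/2.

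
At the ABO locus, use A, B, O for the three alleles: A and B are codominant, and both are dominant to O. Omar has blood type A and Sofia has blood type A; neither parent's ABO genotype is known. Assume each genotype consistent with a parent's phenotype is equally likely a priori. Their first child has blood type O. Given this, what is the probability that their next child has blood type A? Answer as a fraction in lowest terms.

Possible genotypes: Omar ∈ {AA, AO}; Sofia ∈ {AA, AO}.
Weight each parental genotype pair by prior × P(type-O child):
  AO × AO: posterior weight 1; P(next child type A) = 3/4.
Weighted sum = 3/4.

3/4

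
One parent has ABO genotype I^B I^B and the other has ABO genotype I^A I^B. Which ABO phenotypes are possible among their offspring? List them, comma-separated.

Gametes from I^B I^B × I^A I^B give offspring ABO genotypes I^A I^B, I^B I^B, i.e. phenotypes B, AB.

B, AB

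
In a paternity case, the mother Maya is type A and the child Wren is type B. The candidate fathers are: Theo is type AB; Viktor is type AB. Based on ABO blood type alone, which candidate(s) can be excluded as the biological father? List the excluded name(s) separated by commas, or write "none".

A candidate is excluded only if no genotype consistent with his phenotype could produce a type B child with a type A mother.
Every candidate has at least one consistent genotype combination, so none can be excluded.

none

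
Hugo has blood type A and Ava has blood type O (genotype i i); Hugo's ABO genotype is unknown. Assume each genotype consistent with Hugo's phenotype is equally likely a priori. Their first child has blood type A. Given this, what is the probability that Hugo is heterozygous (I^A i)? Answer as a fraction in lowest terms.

1/3

Possible genotypes: Hugo ∈ {I^A I^A, I^A i}; Ava ∈ {i i}.
Weight each parental genotype pair by prior × P(type-A child):
  I^A I^A × i i: posterior weight 2/3.
  I^A i × i i: posterior weight 1/3.
Sum the posterior weight over pairs where Hugo is I^A i: 1/3.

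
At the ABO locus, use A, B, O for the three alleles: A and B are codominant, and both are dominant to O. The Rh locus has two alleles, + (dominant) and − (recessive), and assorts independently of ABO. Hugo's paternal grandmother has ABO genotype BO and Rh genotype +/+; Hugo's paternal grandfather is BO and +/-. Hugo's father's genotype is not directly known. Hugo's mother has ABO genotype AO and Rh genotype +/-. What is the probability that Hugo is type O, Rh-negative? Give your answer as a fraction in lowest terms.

1/32

Hugo's father's ABO genotype from BO × BO: 1/4 BB, 1/2 BO, 1/4 OO.
Crossing each possibility with the mother AO and summing P(type O): 1/4·0 + 1/2·1/4 + 1/4·1/2 = 1/4.
Similarly for Rh via the father's Rh distribution: P(Rh-) = 1/8.
Independent loci: 1/4 × 1/8 = 1/32.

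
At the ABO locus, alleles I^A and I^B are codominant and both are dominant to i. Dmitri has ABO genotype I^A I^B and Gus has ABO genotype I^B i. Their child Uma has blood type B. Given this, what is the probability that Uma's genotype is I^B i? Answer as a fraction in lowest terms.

Cross I^A I^B × I^B i → 1/4 I^A I^B, 1/4 I^A i, 1/4 I^B I^B, 1/4 I^B i.
Type-B genotypes among offspring: I^B I^B (1/4), I^B i (1/4); total 1/2.
P(I^B i | type B) = (1/4) / (1/2) = 1/2.

1/2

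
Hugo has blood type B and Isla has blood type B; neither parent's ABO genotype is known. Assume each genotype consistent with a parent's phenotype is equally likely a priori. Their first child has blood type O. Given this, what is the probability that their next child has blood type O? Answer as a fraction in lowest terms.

1/4

Possible genotypes: Hugo ∈ {BB, BO}; Isla ∈ {BB, BO}.
Weight each parental genotype pair by prior × P(type-O child):
  BO × BO: posterior weight 1; P(next child type O) = 1/4.
Weighted sum = 1/4.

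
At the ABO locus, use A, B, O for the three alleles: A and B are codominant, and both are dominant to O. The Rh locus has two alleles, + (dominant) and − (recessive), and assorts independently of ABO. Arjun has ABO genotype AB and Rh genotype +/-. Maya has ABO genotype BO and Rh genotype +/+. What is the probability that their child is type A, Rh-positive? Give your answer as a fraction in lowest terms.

1/4

ABO cross AB × BO → offspring phenotypes: 1/4 A, 1/2 B, 1/4 AB.
Rh cross +/- × +/+ → 1 Rh+.
Independent loci: P(type A, Rh-positive) = 1/4 × 1 = 1/4.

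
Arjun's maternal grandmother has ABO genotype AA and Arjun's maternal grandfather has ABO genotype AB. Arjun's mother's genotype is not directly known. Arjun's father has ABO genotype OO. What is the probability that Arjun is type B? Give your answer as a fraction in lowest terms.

1/4

Arjun's mother's ABO genotype from AA × AB: 1/2 AA, 1/2 AB.
Crossing each possibility with the father OO and summing P(type B): 1/2·0 + 1/2·1/2 = 1/4.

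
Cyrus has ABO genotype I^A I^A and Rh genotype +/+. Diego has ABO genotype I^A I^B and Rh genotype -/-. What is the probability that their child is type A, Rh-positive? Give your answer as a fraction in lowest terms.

ABO cross I^A I^A × I^A I^B → offspring phenotypes: 1/2 A, 1/2 AB.
Rh cross +/+ × -/- → 1 Rh+.
Independent loci: P(type A, Rh-positive) = 1/2 × 1 = 1/2.

1/2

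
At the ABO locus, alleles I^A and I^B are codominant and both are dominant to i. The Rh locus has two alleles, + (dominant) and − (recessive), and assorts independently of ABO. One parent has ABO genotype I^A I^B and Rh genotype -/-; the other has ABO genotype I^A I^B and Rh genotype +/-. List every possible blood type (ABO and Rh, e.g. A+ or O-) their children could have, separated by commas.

Gametes from I^A I^B × I^A I^B give offspring ABO genotypes I^A I^A, I^A I^B, I^B I^B, i.e. phenotypes A, B, AB.
Rh cross -/- × +/- → phenotypes Rh+, Rh-.
Combining independently: A+, A-, B+, B-, AB+, AB-.

A+, A-, B+, B-, AB+, AB-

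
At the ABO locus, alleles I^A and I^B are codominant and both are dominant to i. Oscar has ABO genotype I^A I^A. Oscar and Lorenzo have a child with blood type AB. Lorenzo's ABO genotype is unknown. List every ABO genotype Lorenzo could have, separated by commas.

I^A I^B, I^B I^B, I^B i

For each candidate genotype of Lorenzo, check whether crossing it with I^A I^A can produce every observed child phenotype.
  I^A I^A → possible child types {A} ✗
  I^A I^B → possible child types {A, AB} ✓
  I^A i → possible child types {A} ✗
  I^B I^B → possible child types {AB} ✓
  I^B i → possible child types {A, AB} ✓
  i i → possible child types {A} ✗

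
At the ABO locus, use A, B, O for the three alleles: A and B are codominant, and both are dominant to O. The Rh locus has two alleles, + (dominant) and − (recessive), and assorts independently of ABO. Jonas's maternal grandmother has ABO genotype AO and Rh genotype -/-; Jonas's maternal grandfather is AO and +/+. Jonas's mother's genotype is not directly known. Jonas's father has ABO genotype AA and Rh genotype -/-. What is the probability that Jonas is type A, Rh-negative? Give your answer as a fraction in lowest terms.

1/2

Jonas's mother's ABO genotype from AO × AO: 1/4 AA, 1/2 AO, 1/4 OO.
Crossing each possibility with the father AA and summing P(type A): 1/4·1 + 1/2·1 + 1/4·1 = 1.
Similarly for Rh via the mother's Rh distribution: P(Rh-) = 1/2.
Independent loci: 1 × 1/2 = 1/2.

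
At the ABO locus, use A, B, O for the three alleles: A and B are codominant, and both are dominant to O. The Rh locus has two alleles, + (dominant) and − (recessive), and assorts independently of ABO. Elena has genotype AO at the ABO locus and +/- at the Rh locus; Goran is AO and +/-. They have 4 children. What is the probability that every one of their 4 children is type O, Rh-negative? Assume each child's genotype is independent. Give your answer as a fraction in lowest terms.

ABO cross AO × AO → 1/4 O, 3/4 A.
Rh cross +/- × +/- → 3/4 Rh+, 1/4 Rh-; so P(type O, Rh-negative) = 1/4 × 1/4 = 1/16 per child.
All 4 independent: (1/16)^4 = 1/65536.

1/65536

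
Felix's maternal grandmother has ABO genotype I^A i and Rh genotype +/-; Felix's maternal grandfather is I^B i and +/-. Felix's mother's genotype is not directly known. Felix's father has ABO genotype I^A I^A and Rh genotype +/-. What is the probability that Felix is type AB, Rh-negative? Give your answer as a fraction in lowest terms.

1/16

Felix's mother's ABO genotype from I^A i × I^B i: 1/4 I^A I^B, 1/4 I^A i, 1/4 I^B i, 1/4 i i.
Crossing each possibility with the father I^A I^A and summing P(type AB): 1/4·1/2 + 1/4·0 + 1/4·1/2 + 1/4·0 = 1/4.
Similarly for Rh via the mother's Rh distribution: P(Rh-) = 1/4.
Independent loci: 1/4 × 1/4 = 1/16.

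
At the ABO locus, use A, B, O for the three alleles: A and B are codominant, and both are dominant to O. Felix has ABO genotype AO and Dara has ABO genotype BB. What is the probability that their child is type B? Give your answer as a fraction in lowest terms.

1/2

ABO cross AO × BB → offspring phenotypes: 1/2 B, 1/2 AB.
So P(type B) = 1/2.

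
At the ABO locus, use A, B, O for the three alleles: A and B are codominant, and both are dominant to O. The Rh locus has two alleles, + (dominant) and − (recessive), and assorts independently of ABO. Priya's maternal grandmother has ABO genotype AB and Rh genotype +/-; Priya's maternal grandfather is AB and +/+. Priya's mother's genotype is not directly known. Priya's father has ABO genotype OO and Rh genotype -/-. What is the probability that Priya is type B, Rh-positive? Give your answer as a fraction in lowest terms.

3/8

Priya's mother's ABO genotype from AB × AB: 1/4 AA, 1/2 AB, 1/4 BB.
Crossing each possibility with the father OO and summing P(type B): 1/4·0 + 1/2·1/2 + 1/4·1 = 1/2.
Similarly for Rh via the mother's Rh distribution: P(Rh+) = 3/4.
Independent loci: 1/2 × 3/4 = 3/8.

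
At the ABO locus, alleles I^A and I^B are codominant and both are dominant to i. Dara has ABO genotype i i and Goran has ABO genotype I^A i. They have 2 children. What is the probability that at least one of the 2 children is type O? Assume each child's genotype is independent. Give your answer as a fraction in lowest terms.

ABO cross i i × I^A i → 1/2 O, 1/2 A.
So P(type O) = 1/2 per child.
P(none) = (1/2)^2 = 1/4; P(at least one) = 1 − 1/4 = 3/4.

3/4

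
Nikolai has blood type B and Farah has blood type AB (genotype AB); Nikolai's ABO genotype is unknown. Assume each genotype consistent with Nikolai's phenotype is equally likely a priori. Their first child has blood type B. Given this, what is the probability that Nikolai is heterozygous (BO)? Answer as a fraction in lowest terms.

Possible genotypes: Nikolai ∈ {BB, BO}; Farah ∈ {AB}.
Weight each parental genotype pair by prior × P(type-B child):
  BB × AB: posterior weight 1/2.
  BO × AB: posterior weight 1/2.
Sum the posterior weight over pairs where Nikolai is BO: 1/2.

1/2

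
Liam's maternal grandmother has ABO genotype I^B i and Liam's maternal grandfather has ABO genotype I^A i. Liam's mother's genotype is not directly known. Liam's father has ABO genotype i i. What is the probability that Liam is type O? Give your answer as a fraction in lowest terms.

1/2

Liam's mother's ABO genotype from I^B i × I^A i: 1/4 I^A I^B, 1/4 I^A i, 1/4 I^B i, 1/4 i i.
Crossing each possibility with the father i i and summing P(type O): 1/4·0 + 1/4·1/2 + 1/4·1/2 + 1/4·1 = 1/2.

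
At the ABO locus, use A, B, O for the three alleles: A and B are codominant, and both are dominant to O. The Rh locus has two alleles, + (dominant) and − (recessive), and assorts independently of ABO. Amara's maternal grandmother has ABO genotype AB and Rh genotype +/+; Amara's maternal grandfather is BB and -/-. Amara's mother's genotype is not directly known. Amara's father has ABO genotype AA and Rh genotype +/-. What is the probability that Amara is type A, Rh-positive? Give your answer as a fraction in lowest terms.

3/16

Amara's mother's ABO genotype from AB × BB: 1/2 AB, 1/2 BB.
Crossing each possibility with the father AA and summing P(type A): 1/2·1/2 + 1/2·0 = 1/4.
Similarly for Rh via the mother's Rh distribution: P(Rh+) = 3/4.
Independent loci: 1/4 × 3/4 = 3/16.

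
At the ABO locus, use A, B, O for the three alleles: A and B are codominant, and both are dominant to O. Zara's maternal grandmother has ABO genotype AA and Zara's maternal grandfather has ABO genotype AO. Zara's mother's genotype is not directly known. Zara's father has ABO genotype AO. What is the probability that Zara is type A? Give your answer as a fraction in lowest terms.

7/8

Zara's mother's ABO genotype from AA × AO: 1/2 AA, 1/2 AO.
Crossing each possibility with the father AO and summing P(type A): 1/2·1 + 1/2·3/4 = 7/8.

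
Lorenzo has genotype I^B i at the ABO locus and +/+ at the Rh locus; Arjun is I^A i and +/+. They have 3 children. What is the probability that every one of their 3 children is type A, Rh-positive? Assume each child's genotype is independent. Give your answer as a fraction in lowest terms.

1/64

ABO cross I^B i × I^A i → 1/4 O, 1/4 A, 1/4 B, 1/4 AB.
Rh cross +/+ × +/+ → 1 Rh+; so P(type A, Rh-positive) = 1/4 × 1 = 1/4 per child.
All 3 independent: (1/4)^3 = 1/64.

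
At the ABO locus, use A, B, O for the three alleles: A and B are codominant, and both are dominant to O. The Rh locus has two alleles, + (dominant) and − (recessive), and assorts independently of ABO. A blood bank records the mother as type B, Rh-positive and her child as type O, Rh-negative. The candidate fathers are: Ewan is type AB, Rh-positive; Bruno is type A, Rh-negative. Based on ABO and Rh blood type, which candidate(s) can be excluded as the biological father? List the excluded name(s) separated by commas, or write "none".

A candidate is excluded only if no genotype consistent with his phenotype could produce a type O, Rh-negative child with a type B, Rh-positive mother.
Ewan (type AB, Rh+): no genotype consistent with that phenotype can produce a type-O Rh- child with a type-B mother.

Ewan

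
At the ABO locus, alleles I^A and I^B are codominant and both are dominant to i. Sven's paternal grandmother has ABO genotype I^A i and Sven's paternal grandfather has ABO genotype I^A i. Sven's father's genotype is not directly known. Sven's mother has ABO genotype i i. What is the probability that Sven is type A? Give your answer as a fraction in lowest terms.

Sven's father's ABO genotype from I^A i × I^A i: 1/4 I^A I^A, 1/2 I^A i, 1/4 i i.
Crossing each possibility with the mother i i and summing P(type A): 1/4·1 + 1/2·1/2 + 1/4·0 = 1/2.

1/2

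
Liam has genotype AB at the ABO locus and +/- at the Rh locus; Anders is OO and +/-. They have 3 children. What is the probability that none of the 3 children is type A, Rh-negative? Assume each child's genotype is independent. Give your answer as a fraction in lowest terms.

343/512

ABO cross AB × OO → 1/2 A, 1/2 B.
Rh cross +/- × +/- → 3/4 Rh+, 1/4 Rh-; so P(type A, Rh-negative) = 1/2 × 1/4 = 1/8 per child.
P(not type A, Rh-negative) = 7/8 for one child; (7/8)^3 = 343/512.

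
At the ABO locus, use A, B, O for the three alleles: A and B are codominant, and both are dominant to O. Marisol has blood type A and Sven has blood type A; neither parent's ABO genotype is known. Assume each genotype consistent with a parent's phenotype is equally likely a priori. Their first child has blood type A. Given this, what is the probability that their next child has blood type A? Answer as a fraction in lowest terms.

19/20

Possible genotypes: Marisol ∈ {AA, AO}; Sven ∈ {AA, AO}.
Weight each parental genotype pair by prior × P(type-A child):
  AA × AA: posterior weight 4/15; P(next child type A) = 1.
  AA × AO: posterior weight 4/15; P(next child type A) = 1.
  AO × AA: posterior weight 4/15; P(next child type A) = 1.
  AO × AO: posterior weight 1/5; P(next child type A) = 3/4.
Weighted sum = 19/20.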